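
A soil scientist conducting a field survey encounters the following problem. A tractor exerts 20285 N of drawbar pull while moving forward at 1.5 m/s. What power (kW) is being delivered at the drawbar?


P = F * v / 1000
  = 20285 * 1.5 / 1000
  = 30427.50 / 1000
  = 30.43 kW


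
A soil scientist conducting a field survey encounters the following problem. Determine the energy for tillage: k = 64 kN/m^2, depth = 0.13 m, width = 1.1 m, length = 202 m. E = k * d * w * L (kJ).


E = k * d * w * L
  = 64 * 0.13 * 1.1 * 202
  = 1848.70 kJ


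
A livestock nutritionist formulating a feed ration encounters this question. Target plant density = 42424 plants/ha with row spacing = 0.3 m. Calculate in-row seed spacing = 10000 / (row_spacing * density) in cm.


spacing = 10000 / (row_sp * density)
        = 10000 / (0.3 * 42424)
        = 10000 / 12727.20
        = 0.78572 m = 78.57 cm


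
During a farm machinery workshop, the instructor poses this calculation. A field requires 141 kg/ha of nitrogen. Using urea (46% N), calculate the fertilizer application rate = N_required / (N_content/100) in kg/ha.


Rate = N_required / (N_content / 100)
     = 141 / (46 / 100)
     = 141 / 0.46
     = 306.52 kg/ha


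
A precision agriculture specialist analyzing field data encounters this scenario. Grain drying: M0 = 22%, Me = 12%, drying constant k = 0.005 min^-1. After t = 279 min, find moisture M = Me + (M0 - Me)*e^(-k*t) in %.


M = Me + (M0 - Me) * e^(-k*t)
  = 12 + (22 - 12) * e^(-0.005*279)
  = 12 + 10 * e^(-1.395)
  = 12 + 10 * 0.24783
  = 12 + 2.4783
  = 14.48%


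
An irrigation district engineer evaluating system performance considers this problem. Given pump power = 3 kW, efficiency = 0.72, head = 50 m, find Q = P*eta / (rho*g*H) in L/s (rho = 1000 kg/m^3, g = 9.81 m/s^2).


Q = (P * 1000 * eta) / (rho * g * H)
  = (3 * 1000 * 0.72) / (1000 * 9.81 * 50)
  = 2160 / 490500
  = 0.00440 m^3/s = 4.40 L/s


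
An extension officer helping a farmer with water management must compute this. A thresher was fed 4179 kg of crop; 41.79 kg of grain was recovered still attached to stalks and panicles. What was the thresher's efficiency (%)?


eta = (total - unthreshed) / total * 100
    = (4179 - 41.79) / 4179 * 100
    = 4137.21 / 4179 * 100
    = 99%


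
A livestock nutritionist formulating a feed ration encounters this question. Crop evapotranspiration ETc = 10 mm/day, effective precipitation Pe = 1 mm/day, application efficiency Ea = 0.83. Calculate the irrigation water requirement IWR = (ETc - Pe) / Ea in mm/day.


IWR = (ETc - Pe) / Ea
    = (10 - 1) / 0.83
    = 9 / 0.83
    = 10.84 mm/day


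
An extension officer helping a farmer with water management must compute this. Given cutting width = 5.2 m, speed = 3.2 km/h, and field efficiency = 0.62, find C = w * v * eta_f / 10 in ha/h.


C = w * v * eta_f / 10
  = 5.2 * 3.2 * 0.62 / 10
  = 10.32 / 10
  = 1.03 ha/h


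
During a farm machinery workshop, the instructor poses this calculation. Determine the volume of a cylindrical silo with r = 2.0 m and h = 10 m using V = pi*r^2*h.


V = pi * r^2 * h
  = pi * 2.0^2 * 10
  = pi * 4 * 10
  = 125.66 m^3


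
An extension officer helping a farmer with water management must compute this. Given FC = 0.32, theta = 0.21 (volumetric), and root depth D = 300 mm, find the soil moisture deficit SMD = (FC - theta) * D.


SMD = (FC - theta) * D
    = (0.32 - 0.21) * 300
    = 0.110 * 300
    = 33 mm


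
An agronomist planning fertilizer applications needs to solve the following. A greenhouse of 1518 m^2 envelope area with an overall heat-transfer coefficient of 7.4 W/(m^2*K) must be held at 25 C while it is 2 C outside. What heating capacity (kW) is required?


dT = 25 - (2) = 23 K
Q = U * A * dT
  = 7.4 * 1518 * 23
  = 258363.60 W = 258.36 kW


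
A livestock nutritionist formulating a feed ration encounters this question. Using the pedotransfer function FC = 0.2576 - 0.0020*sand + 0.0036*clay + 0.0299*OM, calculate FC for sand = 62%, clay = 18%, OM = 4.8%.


FC = 0.2576 - 0.0020*62 + 0.0036*18 + 0.0299*4.8
   = 0.2576 - 0.1240 + 0.0648 + 0.1435
   = 0.3419


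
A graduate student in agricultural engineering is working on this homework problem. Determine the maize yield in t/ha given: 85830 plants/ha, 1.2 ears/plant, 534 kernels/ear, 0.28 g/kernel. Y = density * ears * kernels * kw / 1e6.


Y = density * ears * kernels * kw
  = 85830 * 1.2 * 534 * 0.28 g/ha
  = 15399961.92 g/ha
  = 15399.96 kg/ha = 15.40 t/ha


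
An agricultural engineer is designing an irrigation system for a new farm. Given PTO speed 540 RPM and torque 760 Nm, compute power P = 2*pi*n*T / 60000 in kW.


P = 2*pi*n*T / 60000
  = 2*pi * 540 * 760 / 60000
  = 2578619.25 / 60000
  = 42.98 kW


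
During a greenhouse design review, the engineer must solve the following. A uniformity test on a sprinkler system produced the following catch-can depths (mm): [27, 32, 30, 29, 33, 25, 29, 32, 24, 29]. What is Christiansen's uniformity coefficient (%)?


xbar = 290 / 10 = 29
sum|xi - xbar| = 22
CU = 100 * (1 - 22 / (10 * 29))
   = 100 * (1 - 0.0759)
   = 92.41%


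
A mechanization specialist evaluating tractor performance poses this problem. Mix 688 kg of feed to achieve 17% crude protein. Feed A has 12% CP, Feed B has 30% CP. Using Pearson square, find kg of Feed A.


parts_A = CP_b - target = 30 - 17 = 13
parts_B = target - CP_a = 17 - 12 = 5
total_parts = 13 + 5 = 18
Feed A = 688 * 13 / 18 = 496.89 kg
Feed B = 688 * 5 / 18 = 191.11 kg

496.89 kg


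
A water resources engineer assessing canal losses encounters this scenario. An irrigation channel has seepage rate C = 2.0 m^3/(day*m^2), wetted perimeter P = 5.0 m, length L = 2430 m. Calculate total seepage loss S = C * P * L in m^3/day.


S = C * P * L
  = 2.0 * 5.0 * 2430
  = 24300 m^3/day


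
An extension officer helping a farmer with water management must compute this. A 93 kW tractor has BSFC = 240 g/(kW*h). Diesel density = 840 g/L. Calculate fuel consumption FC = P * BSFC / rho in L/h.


FC = P * BSFC / rho_fuel
   = 93 * 240 / 840
   = 22320 / 840
   = 26.57 L/h


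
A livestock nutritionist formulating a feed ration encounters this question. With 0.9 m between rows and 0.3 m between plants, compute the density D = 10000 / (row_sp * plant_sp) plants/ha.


D = 10000 / (row_sp * plant_sp)
  = 10000 / (0.9 * 0.3)
  = 10000 / 0.2700
  = 37037.04 plants/ha


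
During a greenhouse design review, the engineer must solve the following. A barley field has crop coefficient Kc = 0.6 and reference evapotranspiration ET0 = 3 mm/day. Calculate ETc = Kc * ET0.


ETc = Kc * ET0
    = 0.6 * 3
    = 1.80 mm/day


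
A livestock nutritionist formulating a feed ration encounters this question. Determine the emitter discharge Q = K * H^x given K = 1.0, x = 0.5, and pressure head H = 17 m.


Q = K * H^x
  = 1.0 * 17^0.5
  = 1.0 * 4.1231
  = 4.12 L/h


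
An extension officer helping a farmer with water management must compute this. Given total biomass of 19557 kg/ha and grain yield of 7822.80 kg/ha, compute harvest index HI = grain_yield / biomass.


HI = grain_yield / biomass
   = 7822.80 / 19557
   = 0.40


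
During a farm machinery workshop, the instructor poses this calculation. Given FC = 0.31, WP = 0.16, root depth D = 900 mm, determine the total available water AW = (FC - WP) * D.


AW = (FC - WP) * D
   = (0.31 - 0.16) * 900
   = 0.15 * 900
   = 135 mm


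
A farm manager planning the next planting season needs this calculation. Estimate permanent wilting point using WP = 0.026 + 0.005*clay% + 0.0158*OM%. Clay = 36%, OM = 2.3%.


WP = 0.026 + 0.005*36 + 0.0158*2.3
   = 0.026 + 0.1800 + 0.0363
   = 0.2423


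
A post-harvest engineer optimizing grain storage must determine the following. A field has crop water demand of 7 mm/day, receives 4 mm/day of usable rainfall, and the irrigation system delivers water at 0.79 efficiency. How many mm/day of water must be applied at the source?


IWR = (ETc - Pe) / Ea
    = (7 - 4) / 0.79
    = 3 / 0.79
    = 3.80 mm/day


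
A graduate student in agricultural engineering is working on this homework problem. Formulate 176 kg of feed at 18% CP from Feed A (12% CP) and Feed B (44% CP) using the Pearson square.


parts_A = CP_b - target = 44 - 18 = 26
parts_B = target - CP_a = 18 - 12 = 6
total_parts = 26 + 6 = 32
Feed A = 176 * 26 / 32 = 143 kg
Feed B = 176 * 6 / 32 = 33 kg

143 kg


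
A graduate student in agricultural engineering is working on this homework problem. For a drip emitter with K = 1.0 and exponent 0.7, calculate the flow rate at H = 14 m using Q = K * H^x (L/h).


Q = K * H^x
  = 1.0 * 14^0.7
  = 1.0 * 6.3429
  = 6.34 L/h


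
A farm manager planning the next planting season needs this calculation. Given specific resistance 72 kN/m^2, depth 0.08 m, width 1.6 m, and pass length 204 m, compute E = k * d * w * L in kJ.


E = k * d * w * L
  = 72 * 0.08 * 1.6 * 204
  = 1880.06 kJ


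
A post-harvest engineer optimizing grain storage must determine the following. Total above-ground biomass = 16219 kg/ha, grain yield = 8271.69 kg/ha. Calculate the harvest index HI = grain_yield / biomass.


HI = grain_yield / biomass
   = 8271.69 / 16219
   = 0.51


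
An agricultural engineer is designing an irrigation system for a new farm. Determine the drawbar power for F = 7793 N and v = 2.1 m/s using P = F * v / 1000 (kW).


P = F * v / 1000
  = 7793 * 2.1 / 1000
  = 16365.30 / 1000
  = 16.37 kW


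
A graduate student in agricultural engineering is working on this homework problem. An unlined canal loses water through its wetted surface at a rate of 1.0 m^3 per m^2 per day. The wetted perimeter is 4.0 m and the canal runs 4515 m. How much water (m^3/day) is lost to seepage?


S = C * P * L
  = 1.0 * 4.0 * 4515
  = 18060 m^3/day


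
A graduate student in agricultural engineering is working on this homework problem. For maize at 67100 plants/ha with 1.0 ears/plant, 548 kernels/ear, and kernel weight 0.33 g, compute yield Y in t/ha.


Y = density * ears * kernels * kw
  = 67100 * 1.0 * 548 * 0.33 g/ha
  = 12134364 g/ha
  = 12134.36 kg/ha = 12.13 t/ha


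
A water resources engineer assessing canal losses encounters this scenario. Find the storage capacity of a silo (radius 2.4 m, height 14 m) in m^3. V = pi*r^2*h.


V = pi * r^2 * h
  = pi * 2.4^2 * 14
  = pi * 5.76 * 14
  = 253.34 m^3


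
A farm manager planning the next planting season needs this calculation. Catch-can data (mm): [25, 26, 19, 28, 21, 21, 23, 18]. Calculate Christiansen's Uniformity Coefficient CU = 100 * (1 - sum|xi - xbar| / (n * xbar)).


xbar = 181 / 8 = 22.625
sum|xi - xbar| = 23
CU = 100 * (1 - 23 / (8 * 22.625))
   = 100 * (1 - 0.1271)
   = 87.29%


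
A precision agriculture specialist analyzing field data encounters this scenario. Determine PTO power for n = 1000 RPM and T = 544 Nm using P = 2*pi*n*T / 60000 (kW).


P = 2*pi*n*T / 60000
  = 2*pi * 1000 * 544 / 60000
  = 3418052.81 / 60000
  = 56.97 kW


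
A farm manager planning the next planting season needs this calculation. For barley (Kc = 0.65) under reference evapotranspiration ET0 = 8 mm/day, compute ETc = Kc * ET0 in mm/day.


ETc = Kc * ET0
    = 0.65 * 8
    = 5.20 mm/day


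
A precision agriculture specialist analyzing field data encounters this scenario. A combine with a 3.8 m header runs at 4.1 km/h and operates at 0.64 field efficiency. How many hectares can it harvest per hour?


C = w * v * eta_f / 10
  = 3.8 * 4.1 * 0.64 / 10
  = 9.97 / 10
  = 1.00 ha/h


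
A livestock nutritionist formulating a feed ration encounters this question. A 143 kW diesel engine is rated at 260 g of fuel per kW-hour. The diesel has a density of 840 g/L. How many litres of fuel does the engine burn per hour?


FC = P * BSFC / rho_fuel
   = 143 * 260 / 840
   = 37180 / 840
   = 44.26 L/h


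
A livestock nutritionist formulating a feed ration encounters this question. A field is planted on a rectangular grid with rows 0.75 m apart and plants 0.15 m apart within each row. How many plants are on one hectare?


D = 10000 / (row_sp * plant_sp)
  = 10000 / (0.75 * 0.15)
  = 10000 / 0.1125
  = 88888.89 plants/ha


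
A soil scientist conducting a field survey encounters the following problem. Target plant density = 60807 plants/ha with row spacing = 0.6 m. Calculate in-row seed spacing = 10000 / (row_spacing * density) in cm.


spacing = 10000 / (row_sp * density)
        = 10000 / (0.6 * 60807)
        = 10000 / 36484.20
        = 0.27409 m = 27.41 cm


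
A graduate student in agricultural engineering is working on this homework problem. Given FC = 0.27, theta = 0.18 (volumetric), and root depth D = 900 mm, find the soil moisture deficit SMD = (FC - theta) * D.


SMD = (FC - theta) * D
    = (0.27 - 0.18) * 900
    = 0.090 * 900
    = 81 mm


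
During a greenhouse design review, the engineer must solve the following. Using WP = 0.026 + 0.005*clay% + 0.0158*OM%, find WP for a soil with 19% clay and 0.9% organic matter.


WP = 0.026 + 0.005*19 + 0.0158*0.9
   = 0.026 + 0.0950 + 0.0142
   = 0.1352


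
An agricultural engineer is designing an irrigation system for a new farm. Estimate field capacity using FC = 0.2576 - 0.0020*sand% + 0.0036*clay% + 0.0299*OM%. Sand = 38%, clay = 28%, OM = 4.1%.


FC = 0.2576 - 0.0020*38 + 0.0036*28 + 0.0299*4.1
   = 0.2576 - 0.0760 + 0.1008 + 0.1226
   = 0.4050


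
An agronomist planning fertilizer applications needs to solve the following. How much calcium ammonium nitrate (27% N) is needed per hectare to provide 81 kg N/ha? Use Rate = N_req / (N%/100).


Rate = N_required / (N_content / 100)
     = 81 / (27 / 100)
     = 81 / 0.27
     = 300 kg/ha


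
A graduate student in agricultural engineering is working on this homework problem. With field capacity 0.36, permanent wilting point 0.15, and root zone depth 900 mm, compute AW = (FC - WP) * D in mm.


AW = (FC - WP) * D
   = (0.36 - 0.15) * 900
   = 0.21 * 900
   = 189 mm


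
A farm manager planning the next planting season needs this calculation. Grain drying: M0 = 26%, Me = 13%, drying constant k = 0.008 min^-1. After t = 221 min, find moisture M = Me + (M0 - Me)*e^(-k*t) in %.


M = Me + (M0 - Me) * e^(-k*t)
  = 13 + (26 - 13) * e^(-0.008*221)
  = 13 + 13 * e^(-1.768)
  = 13 + 13 * 0.17067
  = 13 + 2.2188
  = 15.22%


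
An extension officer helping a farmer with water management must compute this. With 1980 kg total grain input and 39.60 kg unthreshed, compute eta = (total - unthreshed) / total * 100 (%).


eta = (total - unthreshed) / total * 100
    = (1980 - 39.60) / 1980 * 100
    = 1940.40 / 1980 * 100
    = 98%


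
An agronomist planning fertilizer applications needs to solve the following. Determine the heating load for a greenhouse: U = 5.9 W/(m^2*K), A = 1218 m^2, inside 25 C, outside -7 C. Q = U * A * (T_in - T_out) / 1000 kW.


dT = 25 - (-7) = 32 K
Q = U * A * dT
  = 5.9 * 1218 * 32
  = 229958.40 W = 229.96 kW


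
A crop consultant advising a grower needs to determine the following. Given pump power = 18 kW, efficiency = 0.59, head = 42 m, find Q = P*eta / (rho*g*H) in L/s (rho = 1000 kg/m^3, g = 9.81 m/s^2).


Q = (P * 1000 * eta) / (rho * g * H)
  = (18 * 1000 * 0.59) / (1000 * 9.81 * 42)
  = 10620 / 412020
  = 0.02578 m^3/s = 25.78 L/s


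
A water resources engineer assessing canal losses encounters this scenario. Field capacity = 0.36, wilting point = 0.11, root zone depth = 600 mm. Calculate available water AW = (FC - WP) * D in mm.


AW = (FC - WP) * D
   = (0.36 - 0.11) * 600
   = 0.25 * 600
   = 150 mm


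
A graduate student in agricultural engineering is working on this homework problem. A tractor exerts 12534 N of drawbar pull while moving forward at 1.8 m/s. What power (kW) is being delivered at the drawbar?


P = F * v / 1000
  = 12534 * 1.8 / 1000
  = 22561.20 / 1000
  = 22.56 kW


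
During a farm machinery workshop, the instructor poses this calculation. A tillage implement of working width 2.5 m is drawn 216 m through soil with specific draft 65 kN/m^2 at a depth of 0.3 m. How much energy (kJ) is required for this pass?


E = k * d * w * L
  = 65 * 0.3 * 2.5 * 216
  = 10530 kJ


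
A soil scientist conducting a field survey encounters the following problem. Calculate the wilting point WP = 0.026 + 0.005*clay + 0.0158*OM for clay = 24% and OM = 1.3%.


WP = 0.026 + 0.005*24 + 0.0158*1.3
   = 0.026 + 0.1200 + 0.0205
   = 0.1665


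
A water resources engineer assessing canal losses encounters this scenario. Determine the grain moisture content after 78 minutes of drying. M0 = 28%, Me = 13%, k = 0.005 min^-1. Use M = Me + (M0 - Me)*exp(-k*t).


M = Me + (M0 - Me) * e^(-k*t)
  = 13 + (28 - 13) * e^(-0.005*78)
  = 13 + 15 * e^(-0.390)
  = 13 + 15 * 0.67706
  = 13 + 10.1559
  = 23.16%


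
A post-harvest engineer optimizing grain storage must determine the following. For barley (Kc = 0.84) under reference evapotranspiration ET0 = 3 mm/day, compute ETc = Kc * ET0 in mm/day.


ETc = Kc * ET0
    = 0.84 * 3
    = 2.52 mm/day


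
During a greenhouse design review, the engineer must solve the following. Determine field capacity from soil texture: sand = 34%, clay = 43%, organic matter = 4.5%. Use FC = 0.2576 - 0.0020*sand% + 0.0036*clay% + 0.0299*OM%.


FC = 0.2576 - 0.0020*34 + 0.0036*43 + 0.0299*4.5
   = 0.2576 - 0.0680 + 0.1548 + 0.1346
   = 0.4790


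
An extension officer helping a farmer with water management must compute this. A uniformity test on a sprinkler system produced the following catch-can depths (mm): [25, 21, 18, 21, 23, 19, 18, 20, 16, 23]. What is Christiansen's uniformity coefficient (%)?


xbar = 204 / 10 = 20.400
sum|xi - xbar| = 22
CU = 100 * (1 - 22 / (10 * 20.400))
   = 100 * (1 - 0.1078)
   = 89.22%


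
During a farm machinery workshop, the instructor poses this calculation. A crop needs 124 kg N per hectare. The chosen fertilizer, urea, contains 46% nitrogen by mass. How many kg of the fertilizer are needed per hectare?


Rate = N_required / (N_content / 100)
     = 124 / (46 / 100)
     = 124 / 0.46
     = 269.57 kg/ha


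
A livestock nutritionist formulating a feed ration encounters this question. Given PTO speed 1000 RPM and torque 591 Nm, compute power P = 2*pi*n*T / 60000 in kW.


P = 2*pi*n*T / 60000
  = 2*pi * 1000 * 591 / 60000
  = 3713362.52 / 60000
  = 61.89 kW


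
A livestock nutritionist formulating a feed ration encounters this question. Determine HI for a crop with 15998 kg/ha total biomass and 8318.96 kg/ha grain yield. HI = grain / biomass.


HI = grain_yield / biomass
   = 8318.96 / 15998
   = 0.52


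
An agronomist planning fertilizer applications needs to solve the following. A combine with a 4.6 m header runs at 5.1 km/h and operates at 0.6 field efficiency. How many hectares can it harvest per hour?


C = w * v * eta_f / 10
  = 4.6 * 5.1 * 0.6 / 10
  = 14.08 / 10
  = 1.41 ha/h


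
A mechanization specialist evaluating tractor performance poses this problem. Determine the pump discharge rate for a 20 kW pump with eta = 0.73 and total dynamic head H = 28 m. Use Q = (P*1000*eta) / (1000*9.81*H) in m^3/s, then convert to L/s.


Q = (P * 1000 * eta) / (rho * g * H)
  = (20 * 1000 * 0.73) / (1000 * 9.81 * 28)
  = 14600 / 274680
  = 0.05315 m^3/s = 53.15 L/s


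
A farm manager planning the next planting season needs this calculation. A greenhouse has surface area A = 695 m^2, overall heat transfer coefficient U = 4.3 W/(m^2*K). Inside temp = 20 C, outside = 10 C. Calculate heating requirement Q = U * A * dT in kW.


dT = 20 - (10) = 10 K
Q = U * A * dT
  = 4.3 * 695 * 10
  = 29885 W = 29.89 kW


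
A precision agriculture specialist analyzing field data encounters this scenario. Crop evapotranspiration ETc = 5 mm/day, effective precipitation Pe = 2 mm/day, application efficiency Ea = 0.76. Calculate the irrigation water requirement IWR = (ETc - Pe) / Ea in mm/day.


IWR = (ETc - Pe) / Ea
    = (5 - 2) / 0.76
    = 3 / 0.76
    = 3.95 mm/day


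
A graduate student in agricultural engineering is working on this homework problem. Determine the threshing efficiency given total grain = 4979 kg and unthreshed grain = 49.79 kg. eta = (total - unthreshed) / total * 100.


eta = (total - unthreshed) / total * 100
    = (4979 - 49.79) / 4979 * 100
    = 4929.21 / 4979 * 100
    = 99%


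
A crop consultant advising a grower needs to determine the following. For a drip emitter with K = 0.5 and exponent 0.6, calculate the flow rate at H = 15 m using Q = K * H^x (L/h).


Q = K * H^x
  = 0.5 * 15^0.6
  = 0.5 * 5.0776
  = 2.54 L/h


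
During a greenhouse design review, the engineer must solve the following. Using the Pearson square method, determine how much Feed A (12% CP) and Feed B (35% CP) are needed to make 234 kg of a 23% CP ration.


parts_A = CP_b - target = 35 - 23 = 12
parts_B = target - CP_a = 23 - 12 = 11
total_parts = 12 + 11 = 23
Feed A = 234 * 12 / 23 = 122.09 kg
Feed B = 234 * 11 / 23 = 111.91 kg

122.09 kg


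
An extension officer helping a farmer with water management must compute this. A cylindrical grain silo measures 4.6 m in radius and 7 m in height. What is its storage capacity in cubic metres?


V = pi * r^2 * h
  = pi * 4.6^2 * 7
  = pi * 21.16 * 7
  = 465.33 m^3


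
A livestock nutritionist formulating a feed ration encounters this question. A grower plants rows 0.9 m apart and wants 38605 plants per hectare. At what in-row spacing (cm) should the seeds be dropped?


spacing = 10000 / (row_sp * density)
        = 10000 / (0.9 * 38605)
        = 10000 / 34744.50
        = 0.28782 m = 28.78 cm


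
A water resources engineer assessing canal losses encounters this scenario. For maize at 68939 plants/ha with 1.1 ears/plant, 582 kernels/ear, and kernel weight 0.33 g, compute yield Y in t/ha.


Y = density * ears * kernels * kw
  = 68939 * 1.1 * 582 * 0.33 g/ha
  = 14564466.77 g/ha
  = 14564.47 kg/ha = 14.56 t/ha


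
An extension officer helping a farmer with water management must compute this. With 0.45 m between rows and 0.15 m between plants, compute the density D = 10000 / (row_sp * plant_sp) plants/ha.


D = 10000 / (row_sp * plant_sp)
  = 10000 / (0.45 * 0.15)
  = 10000 / 0.0675
  = 148148.15 plants/ha


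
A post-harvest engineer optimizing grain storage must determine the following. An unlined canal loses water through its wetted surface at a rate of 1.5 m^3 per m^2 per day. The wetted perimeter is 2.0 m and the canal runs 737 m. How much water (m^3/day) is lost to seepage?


S = C * P * L
  = 1.5 * 2.0 * 737
  = 2211 m^3/day


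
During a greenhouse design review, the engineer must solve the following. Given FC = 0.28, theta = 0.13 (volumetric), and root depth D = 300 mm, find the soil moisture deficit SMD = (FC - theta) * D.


SMD = (FC - theta) * D
    = (0.28 - 0.13) * 300
    = 0.150 * 300
    = 45 mm


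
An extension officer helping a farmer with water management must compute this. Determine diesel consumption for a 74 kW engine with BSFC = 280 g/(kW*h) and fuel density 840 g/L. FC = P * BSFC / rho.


FC = P * BSFC / rho_fuel
   = 74 * 280 / 840
   = 20720 / 840
   = 24.67 L/h


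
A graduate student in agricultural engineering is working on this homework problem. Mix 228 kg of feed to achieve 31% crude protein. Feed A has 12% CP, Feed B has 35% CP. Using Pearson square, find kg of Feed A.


parts_A = CP_b - target = 35 - 31 = 4
parts_B = target - CP_a = 31 - 12 = 19
total_parts = 4 + 19 = 23
Feed A = 228 * 4 / 23 = 39.65 kg
Feed B = 228 * 19 / 23 = 188.35 kg

39.65 kg


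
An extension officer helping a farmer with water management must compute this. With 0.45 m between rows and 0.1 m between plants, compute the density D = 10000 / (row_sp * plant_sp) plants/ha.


D = 10000 / (row_sp * plant_sp)
  = 10000 / (0.45 * 0.1)
  = 10000 / 0.0450
  = 222222.22 plants/ha


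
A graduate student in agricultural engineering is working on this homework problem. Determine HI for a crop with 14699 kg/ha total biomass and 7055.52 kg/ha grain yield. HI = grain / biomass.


HI = grain_yield / biomass
   = 7055.52 / 14699
   = 0.48


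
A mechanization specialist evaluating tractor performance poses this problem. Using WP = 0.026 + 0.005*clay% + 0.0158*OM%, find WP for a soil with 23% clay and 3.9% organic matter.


WP = 0.026 + 0.005*23 + 0.0158*3.9
   = 0.026 + 0.1150 + 0.0616
   = 0.2026


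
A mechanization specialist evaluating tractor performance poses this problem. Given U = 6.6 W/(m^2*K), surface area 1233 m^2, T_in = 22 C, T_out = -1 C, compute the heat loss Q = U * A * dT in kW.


dT = 22 - (-1) = 23 K
Q = U * A * dT
  = 6.6 * 1233 * 23
  = 187169.40 W = 187.17 kW


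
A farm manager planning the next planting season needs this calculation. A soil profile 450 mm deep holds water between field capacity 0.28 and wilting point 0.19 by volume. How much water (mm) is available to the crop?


AW = (FC - WP) * D
   = (0.28 - 0.19) * 450
   = 0.09 * 450
   = 40.50 mm


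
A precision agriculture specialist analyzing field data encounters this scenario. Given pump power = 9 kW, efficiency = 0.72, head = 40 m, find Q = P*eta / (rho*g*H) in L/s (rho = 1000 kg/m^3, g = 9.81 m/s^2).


Q = (P * 1000 * eta) / (rho * g * H)
  = (9 * 1000 * 0.72) / (1000 * 9.81 * 40)
  = 6480 / 392400
  = 0.01651 m^3/s = 16.51 L/s


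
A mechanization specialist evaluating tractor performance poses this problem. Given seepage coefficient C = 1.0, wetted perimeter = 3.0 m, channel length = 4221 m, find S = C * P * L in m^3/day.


S = C * P * L
  = 1.0 * 3.0 * 4221
  = 12663 m^3/day


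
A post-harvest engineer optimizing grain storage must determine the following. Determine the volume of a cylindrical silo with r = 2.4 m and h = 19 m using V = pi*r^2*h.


V = pi * r^2 * h
  = pi * 2.4^2 * 19
  = pi * 5.76 * 19
  = 343.82 m^3


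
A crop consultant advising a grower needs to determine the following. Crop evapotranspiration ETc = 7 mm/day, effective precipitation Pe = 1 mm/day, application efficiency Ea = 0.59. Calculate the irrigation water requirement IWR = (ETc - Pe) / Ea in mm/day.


IWR = (ETc - Pe) / Ea
    = (7 - 1) / 0.59
    = 6 / 0.59
    = 10.17 mm/day


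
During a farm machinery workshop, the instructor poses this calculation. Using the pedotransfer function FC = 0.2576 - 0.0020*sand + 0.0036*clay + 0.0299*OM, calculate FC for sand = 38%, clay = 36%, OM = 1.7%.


FC = 0.2576 - 0.0020*38 + 0.0036*36 + 0.0299*1.7
   = 0.2576 - 0.0760 + 0.1296 + 0.0508
   = 0.3620


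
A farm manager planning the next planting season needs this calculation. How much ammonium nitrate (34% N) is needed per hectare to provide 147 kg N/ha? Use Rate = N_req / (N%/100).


Rate = N_required / (N_content / 100)
     = 147 / (34 / 100)
     = 147 / 0.34
     = 432.35 kg/ha


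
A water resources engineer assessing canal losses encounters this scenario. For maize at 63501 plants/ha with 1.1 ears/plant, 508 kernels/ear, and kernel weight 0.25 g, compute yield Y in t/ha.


Y = density * ears * kernels * kw
  = 63501 * 1.1 * 508 * 0.25 g/ha
  = 8871089.70 g/ha
  = 8871.09 kg/ha = 8.87 t/ha


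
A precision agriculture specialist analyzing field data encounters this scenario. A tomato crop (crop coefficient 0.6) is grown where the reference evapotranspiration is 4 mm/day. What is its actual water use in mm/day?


ETc = Kc * ET0
    = 0.6 * 4
    = 2.40 mm/day


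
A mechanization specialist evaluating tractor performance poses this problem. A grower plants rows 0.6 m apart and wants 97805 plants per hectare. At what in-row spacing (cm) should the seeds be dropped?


spacing = 10000 / (row_sp * density)
        = 10000 / (0.6 * 97805)
        = 10000 / 58683
        = 0.17041 m = 17.04 cm


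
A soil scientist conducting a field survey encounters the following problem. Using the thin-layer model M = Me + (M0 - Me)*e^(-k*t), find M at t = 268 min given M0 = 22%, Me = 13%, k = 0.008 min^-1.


M = Me + (M0 - Me) * e^(-k*t)
  = 13 + (22 - 13) * e^(-0.008*268)
  = 13 + 9 * e^(-2.144)
  = 13 + 9 * 0.11719
  = 13 + 1.0547
  = 14.05%


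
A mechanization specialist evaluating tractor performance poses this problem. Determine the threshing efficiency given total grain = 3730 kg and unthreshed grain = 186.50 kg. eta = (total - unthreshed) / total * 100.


eta = (total - unthreshed) / total * 100
    = (3730 - 186.50) / 3730 * 100
    = 3543.50 / 3730 * 100
    = 95%


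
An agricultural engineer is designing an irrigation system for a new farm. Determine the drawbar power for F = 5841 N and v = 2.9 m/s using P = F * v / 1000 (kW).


P = F * v / 1000
  = 5841 * 2.9 / 1000
  = 16938.90 / 1000
  = 16.94 kW


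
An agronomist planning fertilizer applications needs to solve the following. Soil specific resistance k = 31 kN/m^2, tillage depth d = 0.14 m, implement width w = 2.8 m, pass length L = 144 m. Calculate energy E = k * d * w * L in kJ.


E = k * d * w * L
  = 31 * 0.14 * 2.8 * 144
  = 1749.89 kJ


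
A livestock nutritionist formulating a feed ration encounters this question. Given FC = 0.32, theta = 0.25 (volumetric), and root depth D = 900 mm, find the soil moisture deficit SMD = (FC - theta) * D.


SMD = (FC - theta) * D
    = (0.32 - 0.25) * 900
    = 0.070 * 900
    = 63 mm


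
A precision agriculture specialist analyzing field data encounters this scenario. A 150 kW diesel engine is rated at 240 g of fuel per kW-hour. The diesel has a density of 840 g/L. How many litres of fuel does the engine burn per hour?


FC = P * BSFC / rho_fuel
   = 150 * 240 / 840
   = 36000 / 840
   = 42.86 L/h


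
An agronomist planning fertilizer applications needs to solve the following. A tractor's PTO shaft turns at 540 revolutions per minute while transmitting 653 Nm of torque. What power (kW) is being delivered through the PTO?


P = 2*pi*n*T / 60000
  = 2*pi * 540 * 653 / 60000
  = 2215576.80 / 60000
  = 36.93 kW


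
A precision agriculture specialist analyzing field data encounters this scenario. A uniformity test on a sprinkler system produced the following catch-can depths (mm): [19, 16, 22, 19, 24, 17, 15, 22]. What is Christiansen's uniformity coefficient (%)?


xbar = 154 / 8 = 19.250
sum|xi - xbar| = 20.500
CU = 100 * (1 - 20.500 / (8 * 19.250))
   = 100 * (1 - 0.1331)
   = 86.69%


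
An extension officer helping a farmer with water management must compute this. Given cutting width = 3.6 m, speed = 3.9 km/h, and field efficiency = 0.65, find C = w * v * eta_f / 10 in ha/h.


C = w * v * eta_f / 10
  = 3.6 * 3.9 * 0.65 / 10
  = 9.13 / 10
  = 0.91 ha/h


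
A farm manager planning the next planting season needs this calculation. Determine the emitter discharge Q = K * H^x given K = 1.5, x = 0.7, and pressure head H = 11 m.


Q = K * H^x
  = 1.5 * 11^0.7
  = 1.5 * 5.3577
  = 8.04 L/h


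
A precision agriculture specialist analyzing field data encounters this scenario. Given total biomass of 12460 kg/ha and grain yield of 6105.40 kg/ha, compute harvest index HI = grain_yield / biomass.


HI = grain_yield / biomass
   = 6105.40 / 12460
   = 0.49


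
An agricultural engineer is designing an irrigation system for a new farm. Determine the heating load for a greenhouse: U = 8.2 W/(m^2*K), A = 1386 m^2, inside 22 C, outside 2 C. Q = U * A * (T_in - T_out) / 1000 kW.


dT = 22 - (2) = 20 K
Q = U * A * dT
  = 8.2 * 1386 * 20
  = 227304 W = 227.30 kW


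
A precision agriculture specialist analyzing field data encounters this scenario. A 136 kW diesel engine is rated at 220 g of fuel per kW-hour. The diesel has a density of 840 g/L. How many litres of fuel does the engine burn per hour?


FC = P * BSFC / rho_fuel
   = 136 * 220 / 840
   = 29920 / 840
   = 35.62 L/h


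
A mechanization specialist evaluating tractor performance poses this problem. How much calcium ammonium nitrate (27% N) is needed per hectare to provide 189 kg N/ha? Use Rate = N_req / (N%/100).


Rate = N_required / (N_content / 100)
     = 189 / (27 / 100)
     = 189 / 0.27
     = 700 kg/ha


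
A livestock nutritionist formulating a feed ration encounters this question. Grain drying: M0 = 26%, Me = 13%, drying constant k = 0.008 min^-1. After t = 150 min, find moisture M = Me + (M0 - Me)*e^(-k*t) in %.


M = Me + (M0 - Me) * e^(-k*t)
  = 13 + (26 - 13) * e^(-0.008*150)
  = 13 + 13 * e^(-1.200)
  = 13 + 13 * 0.30119
  = 13 + 3.9155
  = 16.92%


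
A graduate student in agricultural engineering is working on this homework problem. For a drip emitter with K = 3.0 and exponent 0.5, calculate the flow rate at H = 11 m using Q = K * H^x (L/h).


Q = K * H^x
  = 3.0 * 11^0.5
  = 3.0 * 3.3166
  = 9.95 L/h


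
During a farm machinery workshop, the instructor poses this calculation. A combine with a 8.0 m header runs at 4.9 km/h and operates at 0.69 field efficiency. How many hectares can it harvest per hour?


C = w * v * eta_f / 10
  = 8.0 * 4.9 * 0.69 / 10
  = 27.05 / 10
  = 2.70 ha/h


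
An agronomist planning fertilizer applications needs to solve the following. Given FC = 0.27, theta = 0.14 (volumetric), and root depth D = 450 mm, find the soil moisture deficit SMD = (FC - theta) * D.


SMD = (FC - theta) * D
    = (0.27 - 0.14) * 450
    = 0.130 * 450
    = 58.50 mm


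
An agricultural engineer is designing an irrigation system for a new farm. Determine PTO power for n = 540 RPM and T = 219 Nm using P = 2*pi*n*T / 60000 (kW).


P = 2*pi*n*T / 60000
  = 2*pi * 540 * 219 / 60000
  = 743049.49 / 60000
  = 12.38 kW


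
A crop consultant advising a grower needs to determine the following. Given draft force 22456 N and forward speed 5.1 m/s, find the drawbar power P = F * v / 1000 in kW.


P = F * v / 1000
  = 22456 * 5.1 / 1000
  = 114525.60 / 1000
  = 114.53 kW


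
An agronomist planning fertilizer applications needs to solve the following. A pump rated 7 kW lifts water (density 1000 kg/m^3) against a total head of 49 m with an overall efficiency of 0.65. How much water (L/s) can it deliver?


Q = (P * 1000 * eta) / (rho * g * H)
  = (7 * 1000 * 0.65) / (1000 * 9.81 * 49)
  = 4550 / 480690
  = 0.00947 m^3/s = 9.47 L/s


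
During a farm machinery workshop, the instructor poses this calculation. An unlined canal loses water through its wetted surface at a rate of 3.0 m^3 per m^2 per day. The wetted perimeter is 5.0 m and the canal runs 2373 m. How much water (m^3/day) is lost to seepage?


S = C * P * L
  = 3.0 * 5.0 * 2373
  = 35595 m^3/day


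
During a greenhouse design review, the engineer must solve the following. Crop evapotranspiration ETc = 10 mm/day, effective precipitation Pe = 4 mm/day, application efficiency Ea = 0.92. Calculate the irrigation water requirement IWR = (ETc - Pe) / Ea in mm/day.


IWR = (ETc - Pe) / Ea
    = (10 - 4) / 0.92
    = 6 / 0.92
    = 6.52 mm/day


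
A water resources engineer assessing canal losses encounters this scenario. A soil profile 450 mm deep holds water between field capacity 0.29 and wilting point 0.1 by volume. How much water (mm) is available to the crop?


AW = (FC - WP) * D
   = (0.29 - 0.1) * 450
   = 0.19 * 450
   = 85.50 mm


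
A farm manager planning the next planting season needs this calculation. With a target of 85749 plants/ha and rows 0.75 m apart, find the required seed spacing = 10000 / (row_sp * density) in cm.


spacing = 10000 / (row_sp * density)
        = 10000 / (0.75 * 85749)
        = 10000 / 64311.75
        = 0.15549 m = 15.55 cm


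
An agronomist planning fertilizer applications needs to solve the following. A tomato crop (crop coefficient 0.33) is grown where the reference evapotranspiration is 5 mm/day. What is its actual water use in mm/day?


ETc = Kc * ET0
    = 0.33 * 5
    = 1.65 mm/day


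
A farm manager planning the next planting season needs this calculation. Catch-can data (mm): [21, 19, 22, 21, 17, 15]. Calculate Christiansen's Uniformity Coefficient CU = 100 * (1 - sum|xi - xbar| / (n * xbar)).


xbar = 115 / 6 = 19.167
sum|xi - xbar| = 13
CU = 100 * (1 - 13 / (6 * 19.167))
   = 100 * (1 - 0.1130)
   = 88.70%


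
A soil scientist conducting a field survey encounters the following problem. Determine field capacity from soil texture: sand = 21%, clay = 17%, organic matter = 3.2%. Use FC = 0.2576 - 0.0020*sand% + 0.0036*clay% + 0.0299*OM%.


FC = 0.2576 - 0.0020*21 + 0.0036*17 + 0.0299*3.2
   = 0.2576 - 0.0420 + 0.0612 + 0.0957
   = 0.3725


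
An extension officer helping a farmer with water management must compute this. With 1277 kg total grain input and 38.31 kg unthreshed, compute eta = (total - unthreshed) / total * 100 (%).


eta = (total - unthreshed) / total * 100
    = (1277 - 38.31) / 1277 * 100
    = 1238.69 / 1277 * 100
    = 97%


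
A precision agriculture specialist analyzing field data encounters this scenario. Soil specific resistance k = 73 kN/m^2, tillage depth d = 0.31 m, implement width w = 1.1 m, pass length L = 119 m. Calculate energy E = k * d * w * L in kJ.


E = k * d * w * L
  = 73 * 0.31 * 1.1 * 119
  = 2962.27 kJ


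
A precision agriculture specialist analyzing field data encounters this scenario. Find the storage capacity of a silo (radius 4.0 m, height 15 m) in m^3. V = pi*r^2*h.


V = pi * r^2 * h
  = pi * 4.0^2 * 15
  = pi * 16 * 15
  = 753.98 m^3


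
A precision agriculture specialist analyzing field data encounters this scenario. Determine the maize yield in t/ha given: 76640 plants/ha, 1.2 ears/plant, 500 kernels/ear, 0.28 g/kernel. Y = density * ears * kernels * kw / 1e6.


Y = density * ears * kernels * kw
  = 76640 * 1.2 * 500 * 0.28 g/ha
  = 12875520.00 g/ha
  = 12875.52 kg/ha = 12.88 t/ha


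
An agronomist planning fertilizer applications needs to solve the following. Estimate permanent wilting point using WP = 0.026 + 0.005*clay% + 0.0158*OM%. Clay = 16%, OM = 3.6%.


WP = 0.026 + 0.005*16 + 0.0158*3.6
   = 0.026 + 0.0800 + 0.0569
   = 0.1629


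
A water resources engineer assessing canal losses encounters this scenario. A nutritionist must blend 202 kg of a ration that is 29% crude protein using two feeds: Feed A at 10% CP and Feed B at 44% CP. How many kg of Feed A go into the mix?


parts_A = CP_b - target = 44 - 29 = 15
parts_B = target - CP_a = 29 - 10 = 19
total_parts = 15 + 19 = 34
Feed A = 202 * 15 / 34 = 89.12 kg
Feed B = 202 * 19 / 34 = 112.88 kg

89.12 kg


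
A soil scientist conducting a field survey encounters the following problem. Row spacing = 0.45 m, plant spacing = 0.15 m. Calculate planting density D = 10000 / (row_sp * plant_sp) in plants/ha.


D = 10000 / (row_sp * plant_sp)
  = 10000 / (0.45 * 0.15)
  = 10000 / 0.0675
  = 148148.15 plants/ha


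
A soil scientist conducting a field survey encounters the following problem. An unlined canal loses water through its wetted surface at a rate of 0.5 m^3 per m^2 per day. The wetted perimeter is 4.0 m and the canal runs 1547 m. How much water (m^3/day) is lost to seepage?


S = C * P * L
  = 0.5 * 4.0 * 1547
  = 3094 m^3/day


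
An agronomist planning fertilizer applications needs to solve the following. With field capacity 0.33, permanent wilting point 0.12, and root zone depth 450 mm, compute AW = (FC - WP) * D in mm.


AW = (FC - WP) * D
   = (0.33 - 0.12) * 450
   = 0.21 * 450
   = 94.50 mm


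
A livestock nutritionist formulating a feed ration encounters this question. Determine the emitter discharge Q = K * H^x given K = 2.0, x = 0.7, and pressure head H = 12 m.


Q = K * H^x
  = 2.0 * 12^0.7
  = 2.0 * 5.6941
  = 11.39 L/h


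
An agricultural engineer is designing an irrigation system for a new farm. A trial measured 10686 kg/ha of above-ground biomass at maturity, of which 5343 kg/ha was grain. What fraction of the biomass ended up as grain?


HI = grain_yield / biomass
   = 5343 / 10686
   = 0.50
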